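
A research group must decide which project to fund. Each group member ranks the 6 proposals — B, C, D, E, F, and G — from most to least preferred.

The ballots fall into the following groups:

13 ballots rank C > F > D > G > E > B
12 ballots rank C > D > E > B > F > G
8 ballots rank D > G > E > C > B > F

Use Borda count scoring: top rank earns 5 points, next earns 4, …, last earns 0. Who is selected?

Borda scores:
  B: 13·0 + 12·2 + 8·1 = 32
  C: 13·5 + 12·5 + 8·2 = 141
  D: 13·3 + 12·4 + 8·5 = 127
  E: 13·1 + 12·3 + 8·3 = 73
  F: 13·4 + 12·1 + 8·0 = 64
  G: 13·2 + 12·0 + 8·4 = 58
C has the highest total.

C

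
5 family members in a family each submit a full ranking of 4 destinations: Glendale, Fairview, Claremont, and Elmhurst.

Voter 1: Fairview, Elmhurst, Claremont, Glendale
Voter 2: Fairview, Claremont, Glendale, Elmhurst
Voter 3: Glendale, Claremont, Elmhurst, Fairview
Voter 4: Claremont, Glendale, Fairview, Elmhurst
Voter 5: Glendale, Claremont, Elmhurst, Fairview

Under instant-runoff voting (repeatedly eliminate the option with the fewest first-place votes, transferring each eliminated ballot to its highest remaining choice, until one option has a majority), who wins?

Round 1: Glendale 2, Fairview 2, Claremont 1, Elmhurst 0. Elmhurst has the fewest and is eliminated.
Round 2: Glendale 2, Fairview 2, Claremont 1. Claremont has the fewest and is eliminated.
Round 3: Glendale 3, Fairview 2. Glendale has a majority.

Glendale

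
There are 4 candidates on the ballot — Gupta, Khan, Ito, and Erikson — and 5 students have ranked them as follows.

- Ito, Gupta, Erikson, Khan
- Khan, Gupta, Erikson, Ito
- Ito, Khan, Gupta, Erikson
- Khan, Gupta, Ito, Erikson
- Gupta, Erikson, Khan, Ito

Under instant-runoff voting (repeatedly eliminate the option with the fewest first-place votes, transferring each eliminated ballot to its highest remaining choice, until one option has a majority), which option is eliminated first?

Round 1: Khan 2, Ito 2, Gupta 1, Erikson 0. Erikson has the fewest and is eliminated.
Round 2: Khan 2, Ito 2, Gupta 1. Gupta has the fewest and is eliminated.
Round 3: Khan 3, Ito 2. Khan has a majority.

Erikson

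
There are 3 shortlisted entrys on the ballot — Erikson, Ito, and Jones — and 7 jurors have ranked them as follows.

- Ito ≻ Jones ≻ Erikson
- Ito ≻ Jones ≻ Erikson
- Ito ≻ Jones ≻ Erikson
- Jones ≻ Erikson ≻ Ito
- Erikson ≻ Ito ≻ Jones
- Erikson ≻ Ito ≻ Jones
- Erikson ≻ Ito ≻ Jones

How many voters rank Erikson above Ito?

Ballots ranking Erikson above Ito: 4.
Ballots ranking Ito above Erikson: 3.
So 4 of 7 voters prefer Erikson to Ito.

4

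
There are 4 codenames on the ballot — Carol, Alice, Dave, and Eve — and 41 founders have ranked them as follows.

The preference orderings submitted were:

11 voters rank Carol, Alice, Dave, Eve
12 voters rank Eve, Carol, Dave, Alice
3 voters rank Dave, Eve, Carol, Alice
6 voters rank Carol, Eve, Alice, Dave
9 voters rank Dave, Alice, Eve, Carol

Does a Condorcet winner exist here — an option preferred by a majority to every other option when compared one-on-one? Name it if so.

None — there is no Condorcet winner

Head-to-head results (41 voters total):
Carol vs Alice: Carol wins 32–9.
Carol vs Dave: Carol wins 29–12.
Carol vs Eve: Eve wins 24–17.
Alice vs Dave: Dave wins 24–17.
Alice vs Eve: Eve wins 21–20.
Dave vs Eve: Dave wins 23–18.
No candidate beats all others: Carol beats Dave beats Eve beats Carol, a majority cycle.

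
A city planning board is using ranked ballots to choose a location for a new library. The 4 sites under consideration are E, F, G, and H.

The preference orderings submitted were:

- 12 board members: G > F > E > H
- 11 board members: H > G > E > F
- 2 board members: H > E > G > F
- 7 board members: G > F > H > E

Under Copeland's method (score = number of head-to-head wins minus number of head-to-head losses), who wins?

G

Pairwise results:
  E vs F: F wins 19–13.
  E vs G: G wins 30–2.
  E vs H: H wins 20–12.
  F vs G: G wins 32–0.
  F vs H: F wins 19–13.
  G vs H: G wins 19–13.
Copeland scores (wins − losses):
  E: 0 − 3 = -3
  F: 2 − 1 = 1
  G: 3 − 0 = 3
  H: 1 − 2 = -1
G has the best Copeland score.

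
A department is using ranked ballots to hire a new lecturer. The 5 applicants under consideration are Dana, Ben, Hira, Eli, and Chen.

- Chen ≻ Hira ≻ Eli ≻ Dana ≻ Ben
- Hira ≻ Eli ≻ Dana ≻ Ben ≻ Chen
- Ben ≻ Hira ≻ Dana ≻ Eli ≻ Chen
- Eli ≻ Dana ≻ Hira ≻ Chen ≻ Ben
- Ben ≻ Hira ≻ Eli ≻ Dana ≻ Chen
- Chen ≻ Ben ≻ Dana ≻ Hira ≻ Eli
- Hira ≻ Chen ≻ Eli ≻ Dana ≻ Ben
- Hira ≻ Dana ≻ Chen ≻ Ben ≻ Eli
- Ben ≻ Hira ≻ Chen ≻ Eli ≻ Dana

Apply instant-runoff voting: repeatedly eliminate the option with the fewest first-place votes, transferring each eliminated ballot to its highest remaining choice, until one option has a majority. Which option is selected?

Hira

Round 1: Ben 3, Hira 3, Chen 2, Eli 1, Dana 0. Dana has the fewest and is eliminated.
Round 2: Ben 3, Hira 3, Chen 2, Eli 1. Eli has the fewest and is eliminated.
Round 3: Hira 4, Ben 3, Chen 2. Chen has the fewest and is eliminated.
Round 4: Hira 5, Ben 4. Hira has a majority.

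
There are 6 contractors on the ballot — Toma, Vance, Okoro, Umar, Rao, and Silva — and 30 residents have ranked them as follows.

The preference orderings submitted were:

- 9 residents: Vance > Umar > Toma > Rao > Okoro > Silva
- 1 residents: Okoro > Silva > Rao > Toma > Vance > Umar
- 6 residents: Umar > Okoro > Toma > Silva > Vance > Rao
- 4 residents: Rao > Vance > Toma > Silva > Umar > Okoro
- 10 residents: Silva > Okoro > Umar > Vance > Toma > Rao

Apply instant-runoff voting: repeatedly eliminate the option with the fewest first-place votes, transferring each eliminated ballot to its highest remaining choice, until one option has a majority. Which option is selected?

Round 1: Silva 10, Vance 9, Umar 6, Rao 4, Okoro 1, Toma 0. Toma has the fewest and is eliminated.
Round 2: Silva 10, Vance 9, Umar 6, Rao 4, Okoro 1. Okoro has the fewest and is eliminated.
Round 3: Silva 11, Vance 9, Umar 6, Rao 4. Rao has the fewest and is eliminated.
Round 4: Vance 13, Silva 11, Umar 6. Umar has the fewest and is eliminated.
Round 5: Silva 17, Vance 13. Silva has a majority.

Silva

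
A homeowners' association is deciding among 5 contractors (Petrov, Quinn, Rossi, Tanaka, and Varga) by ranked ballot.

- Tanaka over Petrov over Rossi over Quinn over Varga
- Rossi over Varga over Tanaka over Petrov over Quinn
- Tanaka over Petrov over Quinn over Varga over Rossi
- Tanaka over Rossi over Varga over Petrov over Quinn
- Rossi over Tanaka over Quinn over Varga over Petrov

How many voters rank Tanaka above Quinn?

Ballots ranking Tanaka above Quinn: 5.
Ballots ranking Quinn above Tanaka: 0.
So 5 of 5 voters prefer Tanaka to Quinn.

5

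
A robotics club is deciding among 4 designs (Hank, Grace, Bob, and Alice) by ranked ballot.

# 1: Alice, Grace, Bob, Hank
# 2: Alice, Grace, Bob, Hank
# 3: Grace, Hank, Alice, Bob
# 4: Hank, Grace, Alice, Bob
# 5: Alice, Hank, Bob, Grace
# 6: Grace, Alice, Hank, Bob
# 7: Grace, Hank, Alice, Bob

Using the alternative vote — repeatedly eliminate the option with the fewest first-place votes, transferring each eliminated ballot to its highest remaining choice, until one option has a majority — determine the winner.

Grace

Round 1: Grace 3, Alice 3, Hank 1, Bob 0. Bob has the fewest and is eliminated.
Round 2: Grace 3, Alice 3, Hank 1. Hank has the fewest and is eliminated.
Round 3: Grace 4, Alice 3. Grace has a majority.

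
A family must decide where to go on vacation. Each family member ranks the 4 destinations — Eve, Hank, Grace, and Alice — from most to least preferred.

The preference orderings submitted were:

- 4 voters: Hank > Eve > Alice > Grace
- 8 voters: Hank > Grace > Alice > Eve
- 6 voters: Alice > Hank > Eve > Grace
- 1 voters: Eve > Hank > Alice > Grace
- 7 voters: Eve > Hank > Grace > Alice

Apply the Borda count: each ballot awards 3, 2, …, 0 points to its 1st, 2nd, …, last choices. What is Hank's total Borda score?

64

Borda scores:
  Eve: 4·2 + 8·0 + 6·1 + 3 + 7·3 = 38
  Hank: 4·3 + 8·3 + 6·2 + 2 + 7·2 = 64
  Grace: 4·0 + 8·2 + 6·0 + 0 + 7·1 = 23
  Alice: 4·1 + 8·1 + 6·3 + 1 + 7·0 = 31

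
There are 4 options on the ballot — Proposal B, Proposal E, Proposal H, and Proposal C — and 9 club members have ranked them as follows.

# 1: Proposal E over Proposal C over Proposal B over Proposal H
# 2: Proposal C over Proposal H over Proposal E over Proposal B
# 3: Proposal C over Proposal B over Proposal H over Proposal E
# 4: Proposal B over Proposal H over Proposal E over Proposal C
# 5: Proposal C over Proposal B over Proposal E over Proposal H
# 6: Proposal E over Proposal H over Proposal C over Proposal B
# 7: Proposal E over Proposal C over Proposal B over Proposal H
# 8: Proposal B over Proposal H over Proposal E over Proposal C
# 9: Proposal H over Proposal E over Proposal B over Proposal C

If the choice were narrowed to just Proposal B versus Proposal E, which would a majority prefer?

Ballots ranking Proposal B above Proposal E: 4.
Ballots ranking Proposal E above Proposal B: 5.
Proposal E wins the head-to-head, 5–4.

Proposal E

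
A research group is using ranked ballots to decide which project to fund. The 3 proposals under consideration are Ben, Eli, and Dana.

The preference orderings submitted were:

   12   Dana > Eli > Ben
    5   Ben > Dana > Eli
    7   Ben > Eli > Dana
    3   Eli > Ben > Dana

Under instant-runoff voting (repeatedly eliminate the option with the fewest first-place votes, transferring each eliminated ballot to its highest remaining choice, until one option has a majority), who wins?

Round 1: Ben 12, Dana 12, Eli 3. Eli has the fewest and is eliminated.
Round 2: Ben 15, Dana 12. Ben has a majority.

Ben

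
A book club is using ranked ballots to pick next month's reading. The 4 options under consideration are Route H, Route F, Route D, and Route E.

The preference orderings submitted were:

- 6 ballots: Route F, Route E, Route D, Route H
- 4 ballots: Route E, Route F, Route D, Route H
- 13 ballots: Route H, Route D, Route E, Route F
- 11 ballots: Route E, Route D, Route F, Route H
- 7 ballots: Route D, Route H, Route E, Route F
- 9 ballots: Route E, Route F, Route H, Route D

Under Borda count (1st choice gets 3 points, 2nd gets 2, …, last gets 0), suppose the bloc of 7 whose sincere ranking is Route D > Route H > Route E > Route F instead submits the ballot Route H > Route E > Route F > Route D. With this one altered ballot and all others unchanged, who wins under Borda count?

Borda totals with the altered ballot: Route H 69, Route F 62, Route D 58, Route E 111.
The winner is unchanged: still Route E.

Route E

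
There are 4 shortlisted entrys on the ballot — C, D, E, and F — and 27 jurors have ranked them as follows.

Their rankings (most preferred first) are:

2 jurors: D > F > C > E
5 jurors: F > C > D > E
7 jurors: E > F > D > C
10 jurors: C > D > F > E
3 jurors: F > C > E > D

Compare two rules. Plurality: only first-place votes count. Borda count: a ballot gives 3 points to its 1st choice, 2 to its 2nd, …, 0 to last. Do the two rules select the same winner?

No

Plurality first-place counts: C 10, D 2, E 7, F 8 → C.
Borda totals: C 48, D 38, E 24, F 52 → F.
The two rules disagree: plurality picks C, Borda picks F.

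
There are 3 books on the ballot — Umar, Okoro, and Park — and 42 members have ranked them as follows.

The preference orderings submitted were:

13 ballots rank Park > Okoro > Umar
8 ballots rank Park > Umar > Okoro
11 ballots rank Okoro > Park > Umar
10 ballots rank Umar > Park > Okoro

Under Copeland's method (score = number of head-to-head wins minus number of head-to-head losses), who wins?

Pairwise results:
  Umar vs Okoro: Okoro wins 24–18.
  Umar vs Park: Park wins 32–10.
  Okoro vs Park: Park wins 31–11.
Copeland scores (wins − losses):
  Umar: 0 − 2 = -2
  Okoro: 1 − 1 = 0
  Park: 2 − 0 = 2
Park has the best Copeland score.

Park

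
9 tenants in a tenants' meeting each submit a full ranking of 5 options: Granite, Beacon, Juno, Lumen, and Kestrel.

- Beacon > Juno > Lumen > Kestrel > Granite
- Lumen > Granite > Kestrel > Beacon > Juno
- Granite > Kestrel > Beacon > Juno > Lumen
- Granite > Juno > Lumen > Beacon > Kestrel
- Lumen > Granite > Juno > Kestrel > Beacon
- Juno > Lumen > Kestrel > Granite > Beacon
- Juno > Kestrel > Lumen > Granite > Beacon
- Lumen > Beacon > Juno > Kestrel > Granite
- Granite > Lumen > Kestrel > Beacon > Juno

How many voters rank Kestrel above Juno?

Ballots ranking Kestrel above Juno: 3.
Ballots ranking Juno above Kestrel: 6.
So 3 of 9 voters prefer Kestrel to Juno.

3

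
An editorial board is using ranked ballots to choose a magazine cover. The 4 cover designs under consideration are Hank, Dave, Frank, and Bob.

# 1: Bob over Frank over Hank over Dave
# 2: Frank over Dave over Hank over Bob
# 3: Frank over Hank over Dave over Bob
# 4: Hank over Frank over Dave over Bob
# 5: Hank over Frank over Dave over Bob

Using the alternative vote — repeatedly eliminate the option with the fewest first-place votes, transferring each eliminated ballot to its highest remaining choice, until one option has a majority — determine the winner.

Round 1: Hank 2, Frank 2, Bob 1, Dave 0. Dave has the fewest and is eliminated.
Round 2: Hank 2, Frank 2, Bob 1. Bob has the fewest and is eliminated.
Round 3: Frank 3, Hank 2. Frank has a majority.

Frank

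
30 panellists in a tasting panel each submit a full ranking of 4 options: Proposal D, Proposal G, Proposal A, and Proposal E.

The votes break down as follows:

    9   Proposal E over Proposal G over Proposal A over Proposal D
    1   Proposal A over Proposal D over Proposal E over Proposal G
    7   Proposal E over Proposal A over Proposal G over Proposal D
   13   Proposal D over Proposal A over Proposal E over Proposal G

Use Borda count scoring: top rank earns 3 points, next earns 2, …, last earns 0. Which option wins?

Borda scores:
  Proposal D: 9·0 + 2 + 7·0 + 13·3 = 41
  Proposal G: 9·2 + 0 + 7·1 + 13·0 = 25
  Proposal A: 9·1 + 3 + 7·2 + 13·2 = 52
  Proposal E: 9·3 + 1 + 7·3 + 13·1 = 62
Proposal E has the highest total.

Proposal E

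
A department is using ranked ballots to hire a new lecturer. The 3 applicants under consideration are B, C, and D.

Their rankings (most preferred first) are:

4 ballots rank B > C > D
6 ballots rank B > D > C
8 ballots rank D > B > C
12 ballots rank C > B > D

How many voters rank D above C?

14

Ballots ranking D above C: 6+8 = 14.
Ballots ranking C above D: 4+12 = 16.
So 14 of 30 voters prefer D to C.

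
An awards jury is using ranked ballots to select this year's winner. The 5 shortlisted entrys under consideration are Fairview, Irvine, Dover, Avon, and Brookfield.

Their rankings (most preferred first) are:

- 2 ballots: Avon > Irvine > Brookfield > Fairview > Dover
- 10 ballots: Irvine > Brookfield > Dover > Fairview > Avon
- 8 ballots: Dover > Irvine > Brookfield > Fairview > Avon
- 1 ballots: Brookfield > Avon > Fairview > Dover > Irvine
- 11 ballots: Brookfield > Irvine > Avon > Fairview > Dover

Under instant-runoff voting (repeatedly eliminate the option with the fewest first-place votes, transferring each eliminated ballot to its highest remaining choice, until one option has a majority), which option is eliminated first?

Round 1: Brookfield 12, Irvine 10, Dover 8, Avon 2, Fairview 0. Fairview has the fewest and is eliminated.
Round 2: Brookfield 12, Irvine 10, Dover 8, Avon 2. Avon has the fewest and is eliminated.
Round 3: Irvine 12, Brookfield 12, Dover 8. Dover has the fewest and is eliminated.
Round 4: Irvine 20, Brookfield 12. Irvine has a majority.

Fairview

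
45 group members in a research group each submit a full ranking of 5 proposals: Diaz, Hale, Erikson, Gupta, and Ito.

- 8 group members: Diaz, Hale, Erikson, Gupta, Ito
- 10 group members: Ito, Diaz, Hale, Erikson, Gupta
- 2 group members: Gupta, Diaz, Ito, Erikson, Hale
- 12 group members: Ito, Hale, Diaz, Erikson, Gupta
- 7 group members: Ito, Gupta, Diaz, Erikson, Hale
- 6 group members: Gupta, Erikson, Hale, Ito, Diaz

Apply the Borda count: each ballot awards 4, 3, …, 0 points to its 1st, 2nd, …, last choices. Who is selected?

Borda scores:
  Diaz: 8·4 + 10·3 + 2·3 + 12·2 + 7·2 + 6·0 = 106
  Hale: 8·3 + 10·2 + 2·0 + 12·3 + 7·0 + 6·2 = 92
  Erikson: 8·2 + 10·1 + 2·1 + 12·1 + 7·1 + 6·3 = 65
  Gupta: 8·1 + 10·0 + 2·4 + 12·0 + 7·3 + 6·4 = 61
  Ito: 8·0 + 10·4 + 2·2 + 12·4 + 7·4 + 6·1 = 126
Ito has the highest total.

Ito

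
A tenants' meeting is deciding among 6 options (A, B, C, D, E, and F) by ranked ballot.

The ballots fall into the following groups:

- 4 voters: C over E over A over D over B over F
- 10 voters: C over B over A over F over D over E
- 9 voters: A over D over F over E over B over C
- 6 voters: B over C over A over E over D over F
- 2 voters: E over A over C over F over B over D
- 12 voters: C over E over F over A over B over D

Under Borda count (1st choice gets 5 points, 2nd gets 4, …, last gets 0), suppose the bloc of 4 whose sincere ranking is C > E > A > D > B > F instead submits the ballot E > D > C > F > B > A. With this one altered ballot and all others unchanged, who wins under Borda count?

C

Borda totals with the altered ballot: A 125, B 97, C 152, D 68, E 108, F 95.
The winner is unchanged: still C.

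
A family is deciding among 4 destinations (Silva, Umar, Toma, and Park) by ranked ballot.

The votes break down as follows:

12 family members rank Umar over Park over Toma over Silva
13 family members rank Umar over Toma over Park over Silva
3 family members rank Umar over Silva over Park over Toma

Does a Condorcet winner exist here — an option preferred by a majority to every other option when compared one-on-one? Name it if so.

Head-to-head results (28 voters total):
Silva vs Umar: Umar wins 28–0.
Silva vs Toma: Toma wins 25–3.
Silva vs Park: Park wins 25–3.
Umar vs Toma: Umar wins 28–0.
Umar vs Park: Umar wins 28–0.
Toma vs Park: Park wins 15–13.
Umar beats each rival — Silva (28–0), Toma (28–0), Park (28–0) — so Umar is the Condorcet winner.

Umar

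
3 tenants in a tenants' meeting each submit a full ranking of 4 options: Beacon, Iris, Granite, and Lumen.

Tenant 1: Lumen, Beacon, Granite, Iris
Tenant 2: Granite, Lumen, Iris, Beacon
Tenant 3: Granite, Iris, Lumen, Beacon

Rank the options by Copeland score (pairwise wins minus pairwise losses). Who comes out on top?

Pairwise results:
  Beacon vs Iris: Iris wins 2–1.
  Beacon vs Granite: Granite wins 2–1.
  Beacon vs Lumen: Lumen wins 3–0.
  Iris vs Granite: Granite wins 3–0.
  Iris vs Lumen: Lumen wins 2–1.
  Granite vs Lumen: Granite wins 2–1.
Copeland scores (wins − losses):
  Beacon: 0 − 3 = -3
  Iris: 1 − 2 = -1
  Granite: 3 − 0 = 3
  Lumen: 2 − 1 = 1
Granite has the best Copeland score.

Granite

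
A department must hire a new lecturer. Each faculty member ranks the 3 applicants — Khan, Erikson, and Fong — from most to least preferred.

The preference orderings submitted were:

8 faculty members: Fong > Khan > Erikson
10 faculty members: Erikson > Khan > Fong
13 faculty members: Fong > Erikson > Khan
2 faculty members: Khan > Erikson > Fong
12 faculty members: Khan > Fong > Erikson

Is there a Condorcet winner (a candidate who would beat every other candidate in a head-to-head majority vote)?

No

Head-to-head results (45 voters total):
Khan vs Erikson: Erikson wins 23–22.
Khan vs Fong: Khan wins 24–21.
Erikson vs Fong: Fong wins 33–12.
No candidate beats all others: Khan beats Fong beats Erikson beats Khan, a majority cycle.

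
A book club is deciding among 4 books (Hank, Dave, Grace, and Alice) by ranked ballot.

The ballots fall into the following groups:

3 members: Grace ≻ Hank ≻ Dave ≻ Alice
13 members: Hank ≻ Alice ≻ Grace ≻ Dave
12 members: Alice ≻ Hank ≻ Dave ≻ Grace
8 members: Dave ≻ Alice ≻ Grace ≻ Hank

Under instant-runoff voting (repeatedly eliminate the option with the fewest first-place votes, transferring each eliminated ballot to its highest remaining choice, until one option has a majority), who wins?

Alice

Round 1: Hank 13, Alice 12, Dave 8, Grace 3. Grace has the fewest and is eliminated.
Round 2: Hank 16, Alice 12, Dave 8. Dave has the fewest and is eliminated.
Round 3: Alice 20, Hank 16. Alice has a majority.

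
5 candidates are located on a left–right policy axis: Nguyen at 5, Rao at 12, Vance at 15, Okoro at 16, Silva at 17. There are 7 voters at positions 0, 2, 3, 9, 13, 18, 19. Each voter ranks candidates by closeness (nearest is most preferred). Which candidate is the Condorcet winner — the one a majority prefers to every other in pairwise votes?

Rao

With single-peaked preferences on a line, the Condorcet winner is the candidate closest to the median voter.
The median voter (position 9) is closest to Rao at 12.
Check: Rao vs Vance — voters closer to Rao: 5 of 7.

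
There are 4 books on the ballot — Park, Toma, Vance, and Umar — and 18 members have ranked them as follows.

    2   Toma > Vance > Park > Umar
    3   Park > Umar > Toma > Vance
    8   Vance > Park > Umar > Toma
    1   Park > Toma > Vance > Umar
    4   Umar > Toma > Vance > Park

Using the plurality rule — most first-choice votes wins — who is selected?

Vance

First-place vote totals:
  Park: 4
  Toma: 2
  Vance: 8
  Umar: 4
Vance has the most first-place votes.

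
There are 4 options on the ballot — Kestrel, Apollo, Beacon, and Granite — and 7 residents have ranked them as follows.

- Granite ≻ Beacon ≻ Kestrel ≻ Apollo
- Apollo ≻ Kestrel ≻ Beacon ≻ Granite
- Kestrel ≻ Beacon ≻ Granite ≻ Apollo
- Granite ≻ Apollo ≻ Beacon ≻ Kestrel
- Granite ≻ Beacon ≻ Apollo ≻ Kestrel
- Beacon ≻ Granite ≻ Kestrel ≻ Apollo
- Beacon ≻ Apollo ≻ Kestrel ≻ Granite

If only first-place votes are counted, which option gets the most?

First-place vote totals:
  Kestrel: 1
  Apollo: 1
  Beacon: 2
  Granite: 3
Granite has the most first-place votes.

Granite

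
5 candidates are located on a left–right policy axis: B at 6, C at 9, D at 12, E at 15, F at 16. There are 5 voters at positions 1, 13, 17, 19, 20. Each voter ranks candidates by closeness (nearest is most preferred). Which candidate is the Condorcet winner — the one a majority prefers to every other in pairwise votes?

F

With single-peaked preferences on a line, the Condorcet winner is the candidate closest to the median voter.
The median voter (position 17) is closest to F at 16.
Check: F vs C — voters closer to F: 4 of 5.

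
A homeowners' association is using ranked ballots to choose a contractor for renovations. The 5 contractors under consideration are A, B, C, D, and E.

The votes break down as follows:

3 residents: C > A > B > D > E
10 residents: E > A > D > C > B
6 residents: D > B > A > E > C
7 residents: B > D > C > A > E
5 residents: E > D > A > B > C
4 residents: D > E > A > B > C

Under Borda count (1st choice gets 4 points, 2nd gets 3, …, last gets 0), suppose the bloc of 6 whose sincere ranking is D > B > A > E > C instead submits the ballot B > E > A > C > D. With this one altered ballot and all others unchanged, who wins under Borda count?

E

Borda totals with the altered ballot: A 76, B 67, C 42, D 75, E 90.
The switch changes the winner from D to E.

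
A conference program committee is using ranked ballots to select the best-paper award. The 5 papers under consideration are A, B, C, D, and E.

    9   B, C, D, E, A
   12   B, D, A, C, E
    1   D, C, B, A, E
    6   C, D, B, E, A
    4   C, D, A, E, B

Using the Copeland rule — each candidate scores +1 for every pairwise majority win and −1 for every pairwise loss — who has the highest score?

Pairwise results:
  A vs B: B wins 28–4.
  A vs C: C wins 20–12.
  A vs D: D wins 32–0.
  A vs E: A wins 17–15.
  B vs C: B wins 21–11.
  B vs D: B wins 21–11.
  B vs E: B wins 28–4.
  C vs D: C wins 19–13.
  C vs E: C wins 32–0.
  D vs E: D wins 32–0.
Copeland scores (wins − losses):
  A: 1 − 3 = -2
  B: 4 − 0 = 4
  C: 3 − 1 = 2
  D: 2 − 2 = 0
  E: 0 − 4 = -4
B has the best Copeland score.

B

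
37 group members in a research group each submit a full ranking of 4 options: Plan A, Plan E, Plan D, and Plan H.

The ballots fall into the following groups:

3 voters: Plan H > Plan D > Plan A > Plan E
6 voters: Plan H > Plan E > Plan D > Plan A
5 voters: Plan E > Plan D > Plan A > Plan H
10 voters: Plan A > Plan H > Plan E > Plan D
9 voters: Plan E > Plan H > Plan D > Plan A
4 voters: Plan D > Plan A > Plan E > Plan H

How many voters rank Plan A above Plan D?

10

Ballots ranking Plan A above Plan D: 10.
Ballots ranking Plan D above Plan A: 3+6+5+9+4 = 27.
So 10 of 37 voters prefer Plan A to Plan D.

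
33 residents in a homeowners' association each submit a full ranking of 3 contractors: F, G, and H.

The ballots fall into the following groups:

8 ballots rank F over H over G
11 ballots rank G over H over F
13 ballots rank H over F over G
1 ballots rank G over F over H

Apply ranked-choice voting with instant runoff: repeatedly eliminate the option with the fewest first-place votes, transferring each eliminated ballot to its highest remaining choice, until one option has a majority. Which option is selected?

Round 1: H 13, G 12, F 8. F has the fewest and is eliminated.
Round 2: H 21, G 12. H has a majority.

H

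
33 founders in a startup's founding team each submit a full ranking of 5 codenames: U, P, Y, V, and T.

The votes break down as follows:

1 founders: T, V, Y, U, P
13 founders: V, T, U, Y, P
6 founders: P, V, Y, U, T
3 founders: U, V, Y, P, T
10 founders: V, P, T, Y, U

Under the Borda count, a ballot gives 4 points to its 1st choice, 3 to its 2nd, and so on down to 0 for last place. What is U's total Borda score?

45

Borda scores:
  U: 1 + 13·2 + 6·1 + 3·4 + 10·0 = 45
  P: 0 + 13·0 + 6·4 + 3·1 + 10·3 = 57
  Y: 2 + 13·1 + 6·2 + 3·2 + 10·1 = 43
  V: 3 + 13·4 + 6·3 + 3·3 + 10·4 = 122
  T: 4 + 13·3 + 6·0 + 3·0 + 10·2 = 63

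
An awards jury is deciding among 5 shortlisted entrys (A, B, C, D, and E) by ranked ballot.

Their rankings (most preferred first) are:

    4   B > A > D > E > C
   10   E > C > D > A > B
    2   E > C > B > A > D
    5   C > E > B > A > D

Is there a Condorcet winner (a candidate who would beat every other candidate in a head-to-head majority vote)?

Yes

Head-to-head results (21 voters total):
A vs B: B wins 11–10.
A vs C: C wins 17–4.
A vs D: A wins 11–10.
A vs E: E wins 17–4.
B vs C: C wins 17–4.
B vs D: B wins 11–10.
B vs E: E wins 17–4.
C vs D: C wins 17–4.
C vs E: E wins 16–5.
D vs E: E wins 17–4.
E beats each rival — A (17–4), B (17–4), C (16–5), D (17–4) — so E is the Condorcet winner.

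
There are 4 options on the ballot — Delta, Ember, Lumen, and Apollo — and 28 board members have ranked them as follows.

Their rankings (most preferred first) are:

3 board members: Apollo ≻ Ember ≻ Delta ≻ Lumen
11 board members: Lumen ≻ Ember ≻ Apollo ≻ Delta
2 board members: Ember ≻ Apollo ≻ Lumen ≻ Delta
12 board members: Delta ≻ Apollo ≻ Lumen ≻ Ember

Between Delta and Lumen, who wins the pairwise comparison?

Ballots ranking Delta above Lumen: 3+12 = 15.
Ballots ranking Lumen above Delta: 11+2 = 13.
Delta wins the head-to-head, 15–13.

Delta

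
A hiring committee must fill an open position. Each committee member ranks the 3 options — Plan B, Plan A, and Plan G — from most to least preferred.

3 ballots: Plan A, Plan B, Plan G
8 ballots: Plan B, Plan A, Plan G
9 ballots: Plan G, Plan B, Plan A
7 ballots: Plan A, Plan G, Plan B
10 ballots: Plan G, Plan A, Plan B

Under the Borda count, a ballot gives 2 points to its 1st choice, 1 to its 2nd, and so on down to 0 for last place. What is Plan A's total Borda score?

Borda scores:
  Plan B: 3·1 + 8·2 + 9·1 + 7·0 + 10·0 = 28
  Plan A: 3·2 + 8·1 + 9·0 + 7·2 + 10·1 = 38
  Plan G: 3·0 + 8·0 + 9·2 + 7·1 + 10·2 = 45

38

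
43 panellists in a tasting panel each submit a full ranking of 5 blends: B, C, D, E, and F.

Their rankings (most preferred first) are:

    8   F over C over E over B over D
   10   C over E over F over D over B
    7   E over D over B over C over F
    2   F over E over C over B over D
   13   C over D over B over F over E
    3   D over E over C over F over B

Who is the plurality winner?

First-place vote totals:
  B: 0
  C: 23
  D: 3
  E: 7
  F: 10
C has the most first-place votes.

C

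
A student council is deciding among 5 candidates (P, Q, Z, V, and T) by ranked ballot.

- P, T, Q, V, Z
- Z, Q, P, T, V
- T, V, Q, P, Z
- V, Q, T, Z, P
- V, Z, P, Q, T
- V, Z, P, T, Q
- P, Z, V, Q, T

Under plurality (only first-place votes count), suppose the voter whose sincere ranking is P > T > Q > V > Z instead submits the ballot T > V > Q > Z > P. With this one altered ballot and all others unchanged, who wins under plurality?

First-place totals with the altered ballot: P 1, Q 0, Z 1, V 3, T 2.
The winner is unchanged: still V.

V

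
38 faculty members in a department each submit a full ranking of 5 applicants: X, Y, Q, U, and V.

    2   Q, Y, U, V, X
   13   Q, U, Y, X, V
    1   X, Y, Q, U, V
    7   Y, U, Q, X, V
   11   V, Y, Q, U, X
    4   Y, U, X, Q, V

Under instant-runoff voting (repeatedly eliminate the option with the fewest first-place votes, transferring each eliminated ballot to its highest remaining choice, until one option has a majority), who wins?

Y

Round 1: Q 15, Y 11, V 11, X 1, U 0. U has the fewest and is eliminated.
Round 2: Q 15, Y 11, V 11, X 1. X has the fewest and is eliminated.
Round 3: Q 15, Y 12, V 11. V has the fewest and is eliminated.
Round 4: Y 23, Q 15. Y has a majority.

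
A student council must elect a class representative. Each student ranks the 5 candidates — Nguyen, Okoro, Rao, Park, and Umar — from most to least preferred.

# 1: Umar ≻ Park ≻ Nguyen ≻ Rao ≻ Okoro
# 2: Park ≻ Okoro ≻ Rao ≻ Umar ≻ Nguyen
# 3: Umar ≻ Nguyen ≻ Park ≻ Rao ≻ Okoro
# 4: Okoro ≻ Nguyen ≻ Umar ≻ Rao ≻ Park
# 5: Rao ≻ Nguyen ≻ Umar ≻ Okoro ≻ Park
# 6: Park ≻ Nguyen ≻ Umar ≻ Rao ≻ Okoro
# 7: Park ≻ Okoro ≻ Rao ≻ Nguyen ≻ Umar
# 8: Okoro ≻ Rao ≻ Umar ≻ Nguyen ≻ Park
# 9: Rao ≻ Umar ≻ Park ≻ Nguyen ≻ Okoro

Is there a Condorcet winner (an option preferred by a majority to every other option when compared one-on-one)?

Head-to-head results (9 voters total):
Nguyen vs Okoro: Nguyen wins 5–4.
Nguyen vs Rao: Rao wins 5–4.
Nguyen vs Park: Park wins 5–4.
Nguyen vs Umar: Umar wins 5–4.
Okoro vs Rao: Rao wins 5–4.
Okoro vs Park: Park wins 6–3.
Okoro vs Umar: Umar wins 5–4.
Rao vs Park: Park wins 5–4.
Rao vs Umar: Rao wins 5–4.
Park vs Umar: Umar wins 6–3.
No candidate beats all others: Rao beats Umar beats Park beats Rao, a majority cycle.

No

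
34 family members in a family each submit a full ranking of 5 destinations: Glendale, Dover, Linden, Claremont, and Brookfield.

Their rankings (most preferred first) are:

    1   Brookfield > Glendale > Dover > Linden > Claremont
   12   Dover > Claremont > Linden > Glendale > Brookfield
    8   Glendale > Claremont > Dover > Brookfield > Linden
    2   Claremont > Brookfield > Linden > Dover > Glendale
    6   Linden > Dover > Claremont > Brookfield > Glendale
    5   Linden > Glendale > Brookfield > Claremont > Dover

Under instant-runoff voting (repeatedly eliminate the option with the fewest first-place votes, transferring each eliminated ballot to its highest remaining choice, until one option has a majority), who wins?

Dover

Round 1: Dover 12, Linden 11, Glendale 8, Claremont 2, Brookfield 1. Brookfield has the fewest and is eliminated.
Round 2: Dover 12, Linden 11, Glendale 9, Claremont 2. Claremont has the fewest and is eliminated.
Round 3: Linden 13, Dover 12, Glendale 9. Glendale has the fewest and is eliminated.
Round 4: Dover 21, Linden 13. Dover has a majority.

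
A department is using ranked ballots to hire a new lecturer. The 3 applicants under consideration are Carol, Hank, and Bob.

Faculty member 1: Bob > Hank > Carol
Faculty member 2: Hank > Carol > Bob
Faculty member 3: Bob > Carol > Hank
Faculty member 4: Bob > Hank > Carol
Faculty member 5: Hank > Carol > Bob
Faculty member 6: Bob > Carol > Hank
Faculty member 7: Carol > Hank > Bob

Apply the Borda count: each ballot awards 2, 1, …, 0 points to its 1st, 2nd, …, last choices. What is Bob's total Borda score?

Borda scores:
  Carol: 0 + 1 + 1 + 0 + 1 + 1 + 2 = 6
  Hank: 1 + 2 + 0 + 1 + 2 + 0 + 1 = 7
  Bob: 2 + 0 + 2 + 2 + 0 + 2 + 0 = 8

8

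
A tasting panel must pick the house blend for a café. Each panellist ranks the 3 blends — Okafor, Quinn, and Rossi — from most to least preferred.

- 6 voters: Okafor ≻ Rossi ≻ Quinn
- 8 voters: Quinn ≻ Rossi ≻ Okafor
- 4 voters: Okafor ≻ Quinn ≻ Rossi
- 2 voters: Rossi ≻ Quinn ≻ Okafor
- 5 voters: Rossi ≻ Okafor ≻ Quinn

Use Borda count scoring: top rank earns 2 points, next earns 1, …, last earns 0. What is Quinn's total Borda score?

22

Borda scores:
  Okafor: 6·2 + 8·0 + 4·2 + 2·0 + 5·1 = 25
  Quinn: 6·0 + 8·2 + 4·1 + 2·1 + 5·0 = 22
  Rossi: 6·1 + 8·1 + 4·0 + 2·2 + 5·2 = 28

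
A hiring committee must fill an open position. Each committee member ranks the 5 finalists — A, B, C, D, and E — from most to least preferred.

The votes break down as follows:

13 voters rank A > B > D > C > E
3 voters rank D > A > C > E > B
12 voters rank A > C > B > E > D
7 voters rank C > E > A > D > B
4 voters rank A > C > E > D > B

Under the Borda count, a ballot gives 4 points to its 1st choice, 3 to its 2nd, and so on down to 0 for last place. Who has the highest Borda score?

Borda scores:
  A: 13·4 + 3·3 + 12·4 + 7·2 + 4·4 = 139
  B: 13·3 + 3·0 + 12·2 + 7·0 + 4·0 = 63
  C: 13·1 + 3·2 + 12·3 + 7·4 + 4·3 = 95
  D: 13·2 + 3·4 + 12·0 + 7·1 + 4·1 = 49
  E: 13·0 + 3·1 + 12·1 + 7·3 + 4·2 = 44
A has the highest total.

A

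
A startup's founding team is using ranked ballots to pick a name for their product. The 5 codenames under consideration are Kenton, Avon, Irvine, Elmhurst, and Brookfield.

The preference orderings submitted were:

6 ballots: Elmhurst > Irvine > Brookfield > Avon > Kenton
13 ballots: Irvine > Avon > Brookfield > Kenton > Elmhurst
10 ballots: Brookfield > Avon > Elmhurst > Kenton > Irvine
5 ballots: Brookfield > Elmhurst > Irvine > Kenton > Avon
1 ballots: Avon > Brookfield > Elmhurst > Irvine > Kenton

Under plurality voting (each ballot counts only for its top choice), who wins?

First-place vote totals:
  Kenton: 0
  Avon: 1
  Irvine: 13
  Elmhurst: 6
  Brookfield: 15
Brookfield has the most first-place votes.

Brookfield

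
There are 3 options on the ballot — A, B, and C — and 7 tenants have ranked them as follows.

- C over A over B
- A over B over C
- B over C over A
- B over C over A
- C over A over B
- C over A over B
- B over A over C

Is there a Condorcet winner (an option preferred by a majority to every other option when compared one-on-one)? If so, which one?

Head-to-head results (7 voters total):
A vs B: A wins 4–3.
A vs C: C wins 5–2.
B vs C: B wins 4–3.
No candidate beats all others: A beats B beats C beats A, a majority cycle.

None — there is no Condorcet winner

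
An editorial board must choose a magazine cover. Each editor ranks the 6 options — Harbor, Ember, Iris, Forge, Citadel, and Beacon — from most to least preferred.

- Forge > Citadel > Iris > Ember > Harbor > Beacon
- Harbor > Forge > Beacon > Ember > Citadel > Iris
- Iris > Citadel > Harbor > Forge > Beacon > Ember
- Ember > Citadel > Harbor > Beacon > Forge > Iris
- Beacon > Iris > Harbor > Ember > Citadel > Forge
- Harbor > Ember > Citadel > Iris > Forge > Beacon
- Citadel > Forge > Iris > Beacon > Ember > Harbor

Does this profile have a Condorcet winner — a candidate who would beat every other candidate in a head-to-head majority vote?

No

Head-to-head results (7 voters total):
Harbor vs Ember: Harbor wins 4–3.
Harbor vs Iris: Iris wins 4–3.
Harbor vs Forge: Harbor wins 5–2.
Harbor vs Citadel: Citadel wins 4–3.
Harbor vs Beacon: Harbor wins 5–2.
Ember vs Iris: Iris wins 4–3.
Ember vs Forge: Forge wins 4–3.
Ember vs Citadel: Ember wins 4–3.
Ember vs Beacon: Beacon wins 4–3.
Iris vs Forge: Forge wins 4–3.
Iris vs Citadel: Citadel wins 5–2.
Iris vs Beacon: Iris wins 4–3.
Forge vs Citadel: Citadel wins 5–2.
Forge vs Beacon: Forge wins 5–2.
Citadel vs Beacon: Citadel wins 5–2.
No candidate beats all others: Harbor beats Ember beats Citadel beats Harbor, a majority cycle.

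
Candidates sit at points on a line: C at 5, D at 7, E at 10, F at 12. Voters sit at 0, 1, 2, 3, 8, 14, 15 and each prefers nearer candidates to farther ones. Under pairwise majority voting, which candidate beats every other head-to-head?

C

With single-peaked preferences on a line, the Condorcet winner is the candidate closest to the median voter.
The median voter (position 3) is closest to C at 5.
Check: C vs F — voters closer to C: 5 of 7.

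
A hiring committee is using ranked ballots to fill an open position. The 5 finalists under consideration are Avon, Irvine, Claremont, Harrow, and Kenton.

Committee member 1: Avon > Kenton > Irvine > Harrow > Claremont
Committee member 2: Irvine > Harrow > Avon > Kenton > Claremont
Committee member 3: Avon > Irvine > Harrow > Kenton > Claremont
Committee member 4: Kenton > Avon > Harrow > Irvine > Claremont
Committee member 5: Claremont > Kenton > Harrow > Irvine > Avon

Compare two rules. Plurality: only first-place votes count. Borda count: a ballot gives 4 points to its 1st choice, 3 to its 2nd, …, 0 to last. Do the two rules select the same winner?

Yes

Plurality first-place counts: Avon 2, Irvine 1, Claremont 1, Harrow 0, Kenton 1 → Avon.
Borda totals: Avon 13, Irvine 11, Claremont 4, Harrow 10, Kenton 12 → Avon.
The two rules agree on Avon.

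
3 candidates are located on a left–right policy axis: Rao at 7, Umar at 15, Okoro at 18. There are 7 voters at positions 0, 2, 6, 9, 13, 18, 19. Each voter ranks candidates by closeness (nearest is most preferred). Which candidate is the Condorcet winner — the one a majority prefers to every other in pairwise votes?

With single-peaked preferences on a line, the Condorcet winner is the candidate closest to the median voter.
The median voter (position 9) is closest to Rao at 7.
Check: Rao vs Umar — voters closer to Rao: 4 of 7.

Rao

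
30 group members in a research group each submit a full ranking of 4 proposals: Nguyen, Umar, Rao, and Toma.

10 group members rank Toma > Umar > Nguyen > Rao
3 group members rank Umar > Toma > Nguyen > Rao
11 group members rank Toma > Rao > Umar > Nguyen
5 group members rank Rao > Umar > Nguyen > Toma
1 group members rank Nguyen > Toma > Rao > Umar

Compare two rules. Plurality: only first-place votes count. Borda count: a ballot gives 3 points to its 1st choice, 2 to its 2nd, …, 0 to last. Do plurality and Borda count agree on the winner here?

Plurality first-place counts: Nguyen 1, Umar 3, Rao 5, Toma 21 → Toma.
Borda totals: Nguyen 21, Umar 50, Rao 38, Toma 71 → Toma.
The two rules agree on Toma.

Yes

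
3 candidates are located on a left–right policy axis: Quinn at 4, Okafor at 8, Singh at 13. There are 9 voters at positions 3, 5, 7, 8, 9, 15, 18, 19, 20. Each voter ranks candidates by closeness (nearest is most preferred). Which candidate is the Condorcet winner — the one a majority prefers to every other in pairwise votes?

With single-peaked preferences on a line, the Condorcet winner is the candidate closest to the median voter.
The median voter (position 9) is closest to Okafor at 8.
Check: Okafor vs Quinn — voters closer to Okafor: 7 of 9.

Okafor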